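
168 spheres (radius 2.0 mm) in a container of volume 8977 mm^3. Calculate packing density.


V_sphere = 4/3*pi*2.0^3 = 33.5103 mm^3
Total V = 168*33.5103 = 5629.7304 mm^3
PD = 5629.7304 / 8977 = 0.627

0.627


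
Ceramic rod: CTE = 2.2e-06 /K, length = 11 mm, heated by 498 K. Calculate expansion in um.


dL = 2.2e-06 * 11 * 498 * 1000 = 12.052 um

12.052


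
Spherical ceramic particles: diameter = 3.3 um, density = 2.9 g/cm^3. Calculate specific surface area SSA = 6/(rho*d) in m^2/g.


SSA = 6 / (2.9 * 3.3) = 0.627 m^2/g

0.627


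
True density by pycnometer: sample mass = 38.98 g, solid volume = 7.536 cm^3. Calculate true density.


TD = 38.98 / 7.536 = 5.173 g/cm^3

5.173


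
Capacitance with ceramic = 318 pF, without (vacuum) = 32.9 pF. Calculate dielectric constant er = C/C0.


er = 318 / 32.9 = 9.67

9.67


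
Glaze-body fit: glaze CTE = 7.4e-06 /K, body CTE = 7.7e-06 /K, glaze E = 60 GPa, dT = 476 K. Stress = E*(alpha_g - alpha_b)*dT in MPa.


Stress = 60*1000*(7.4e-06 - 7.7e-06)*476 = -8.6 MPa

-8.6


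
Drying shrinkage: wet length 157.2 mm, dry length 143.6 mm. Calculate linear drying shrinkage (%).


DS = (157.2 - 143.6) / 157.2 * 100 = 8.65%

8.65


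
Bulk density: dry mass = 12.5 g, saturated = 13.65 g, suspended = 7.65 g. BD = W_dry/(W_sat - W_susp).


BD = 12.5 / (13.65 - 7.65) = 12.5 / 6.0 = 2.083 g/cm^3

2.083


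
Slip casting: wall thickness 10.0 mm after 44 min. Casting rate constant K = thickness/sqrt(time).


K = 10.0 / sqrt(44) = 10.0 / 6.6332 = 1.508 mm/min^0.5

1.508


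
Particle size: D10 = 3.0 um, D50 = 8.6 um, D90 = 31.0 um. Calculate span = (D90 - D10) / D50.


Span = (31.0 - 3.0) / 8.6 = 28.0 / 8.6 = 3.256

3.256


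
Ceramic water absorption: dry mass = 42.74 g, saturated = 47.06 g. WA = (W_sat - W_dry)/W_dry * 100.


WA = (47.06 - 42.74) / 42.74 * 100 = 10.11%

10.11


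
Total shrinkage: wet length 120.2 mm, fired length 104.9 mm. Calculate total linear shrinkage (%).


TS = (120.2 - 104.9) / 120.2 * 100 = 12.73%

12.73


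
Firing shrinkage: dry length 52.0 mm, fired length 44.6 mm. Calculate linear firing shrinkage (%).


FS = (52.0 - 44.6) / 52.0 * 100 = 14.23%

14.23


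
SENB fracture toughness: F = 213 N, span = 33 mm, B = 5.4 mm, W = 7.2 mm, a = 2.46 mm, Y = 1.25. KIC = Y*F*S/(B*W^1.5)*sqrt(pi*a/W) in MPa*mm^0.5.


KIC = 1.25*213*33/(5.4*7.2^1.5)*sqrt(pi*2.46/7.2) = 87.25

87.25


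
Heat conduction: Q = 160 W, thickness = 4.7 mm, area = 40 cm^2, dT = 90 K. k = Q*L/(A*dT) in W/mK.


k = 160*4.7/1000/(40/10000*90) = 2.09 W/mK

2.09


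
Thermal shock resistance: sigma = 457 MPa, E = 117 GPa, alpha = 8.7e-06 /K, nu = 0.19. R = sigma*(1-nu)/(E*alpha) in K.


R = 457*(1-0.19)/(117*1000*8.7e-06) = 364 K

364


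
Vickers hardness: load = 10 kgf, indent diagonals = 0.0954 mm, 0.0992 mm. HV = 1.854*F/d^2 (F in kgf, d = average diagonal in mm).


d_avg = (0.0954+0.0992)/2 = 0.0973 mm
HV = 1.854*10/0.0973^2 = 1958

1958


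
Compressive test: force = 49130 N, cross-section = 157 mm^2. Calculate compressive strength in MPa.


CS = 49130 / 157 = 312.9 MPa

312.9


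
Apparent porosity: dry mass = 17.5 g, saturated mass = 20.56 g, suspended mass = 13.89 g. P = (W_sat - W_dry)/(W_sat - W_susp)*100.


P = (20.56 - 17.5) / (20.56 - 13.89) * 100 = 3.06 / 6.67 * 100 = 45.9%

45.9


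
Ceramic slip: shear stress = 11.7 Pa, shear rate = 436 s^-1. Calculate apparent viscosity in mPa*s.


eta = tau/gamma * 1000 = 11.7/436 * 1000 = 26.8 mPa*s

26.8


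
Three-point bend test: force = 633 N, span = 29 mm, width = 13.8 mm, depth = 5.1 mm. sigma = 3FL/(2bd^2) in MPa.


sigma = 3*633*29/(2*13.8*5.1^2) = 76.7 MPa

76.7


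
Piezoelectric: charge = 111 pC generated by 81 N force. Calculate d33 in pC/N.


d33 = 111 / 81 = 1.4 pC/N

1.4


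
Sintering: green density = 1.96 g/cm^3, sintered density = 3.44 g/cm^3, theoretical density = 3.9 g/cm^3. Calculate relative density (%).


Relative = 3.44 / 3.9 * 100 = 88.2%

88.2


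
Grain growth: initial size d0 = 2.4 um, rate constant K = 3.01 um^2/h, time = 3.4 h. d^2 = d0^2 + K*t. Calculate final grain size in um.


d^2 = 2.4^2 + 3.01*3.4 = 15.994
d = sqrt(15.994) = 4.0 um

4.0


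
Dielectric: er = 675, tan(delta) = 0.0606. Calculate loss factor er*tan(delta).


Loss = 675 * 0.0606 = 40.905

40.905


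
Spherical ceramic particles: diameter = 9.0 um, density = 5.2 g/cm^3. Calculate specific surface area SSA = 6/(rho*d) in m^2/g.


SSA = 6 / (5.2 * 9.0) = 0.128 m^2/g

0.128


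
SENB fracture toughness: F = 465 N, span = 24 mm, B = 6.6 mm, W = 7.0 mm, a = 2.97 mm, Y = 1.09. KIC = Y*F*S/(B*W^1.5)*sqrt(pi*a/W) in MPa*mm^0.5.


KIC = 1.09*465*24/(6.6*7.0^1.5)*sqrt(pi*2.97/7.0) = 114.9

114.9


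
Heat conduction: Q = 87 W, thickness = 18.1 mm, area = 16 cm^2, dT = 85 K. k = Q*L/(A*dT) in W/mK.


k = 87*18.1/1000/(16/10000*85) = 11.58 W/mK

11.58


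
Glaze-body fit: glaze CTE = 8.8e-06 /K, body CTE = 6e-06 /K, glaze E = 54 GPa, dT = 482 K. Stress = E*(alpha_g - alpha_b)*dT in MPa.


Stress = 54*1000*(8.8e-06 - 6e-06)*482 = 72.9 MPa

72.9


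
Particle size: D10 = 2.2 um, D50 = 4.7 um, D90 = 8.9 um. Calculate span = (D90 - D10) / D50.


Span = (8.9 - 2.2) / 4.7 = 6.7 / 4.7 = 1.426

1.426


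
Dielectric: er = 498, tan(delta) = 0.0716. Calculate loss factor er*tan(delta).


Loss = 498 * 0.0716 = 35.657

35.657


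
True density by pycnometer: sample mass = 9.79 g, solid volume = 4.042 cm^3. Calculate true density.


TD = 9.79 / 4.042 = 2.422 g/cm^3

2.422


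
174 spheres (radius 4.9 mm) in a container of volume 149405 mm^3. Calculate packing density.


V_sphere = 4/3*pi*4.9^3 = 492.807 mm^3
Total V = 174*492.807 = 85748.418 mm^3
PD = 85748.418 / 149405 = 0.574

0.574


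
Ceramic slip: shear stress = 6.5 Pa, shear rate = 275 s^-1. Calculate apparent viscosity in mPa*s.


eta = tau/gamma * 1000 = 6.5/275 * 1000 = 23.6 mPa*s

23.6


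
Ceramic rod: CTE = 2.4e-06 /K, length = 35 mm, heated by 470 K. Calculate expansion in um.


dL = 2.4e-06 * 35 * 470 * 1000 = 39.48 um

39.48


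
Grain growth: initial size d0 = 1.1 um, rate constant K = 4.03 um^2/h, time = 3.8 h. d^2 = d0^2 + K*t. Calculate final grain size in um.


d^2 = 1.1^2 + 4.03*3.8 = 16.524
d = sqrt(16.524) = 4.06 um

4.06


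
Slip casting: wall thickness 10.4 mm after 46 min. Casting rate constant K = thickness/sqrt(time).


K = 10.4 / sqrt(46) = 10.4 / 6.7823 = 1.533 mm/min^0.5

1.533


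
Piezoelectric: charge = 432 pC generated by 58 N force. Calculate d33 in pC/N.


d33 = 432 / 58 = 7.4 pC/N

7.4


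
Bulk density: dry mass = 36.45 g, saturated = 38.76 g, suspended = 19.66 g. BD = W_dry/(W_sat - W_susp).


BD = 36.45 / (38.76 - 19.66) = 36.45 / 19.1 = 1.908 g/cm^3

1.908


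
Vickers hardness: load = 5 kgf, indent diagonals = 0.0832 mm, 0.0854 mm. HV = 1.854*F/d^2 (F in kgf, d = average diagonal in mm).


d_avg = (0.0832+0.0854)/2 = 0.0843 mm
HV = 1.854*5/0.0843^2 = 1304

1304


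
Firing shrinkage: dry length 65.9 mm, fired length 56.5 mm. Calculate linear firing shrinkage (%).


FS = (65.9 - 56.5) / 65.9 * 100 = 14.26%

14.26


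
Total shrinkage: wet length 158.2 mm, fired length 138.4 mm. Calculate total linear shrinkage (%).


TS = (158.2 - 138.4) / 158.2 * 100 = 12.52%

12.52


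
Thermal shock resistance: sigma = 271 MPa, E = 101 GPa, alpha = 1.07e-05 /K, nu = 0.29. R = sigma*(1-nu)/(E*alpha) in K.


R = 271*(1-0.29)/(101*1000*1.07e-05) = 178 K

178


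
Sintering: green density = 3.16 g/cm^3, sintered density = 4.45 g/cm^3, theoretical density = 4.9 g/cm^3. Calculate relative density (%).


Relative = 4.45 / 4.9 * 100 = 90.8%

90.8


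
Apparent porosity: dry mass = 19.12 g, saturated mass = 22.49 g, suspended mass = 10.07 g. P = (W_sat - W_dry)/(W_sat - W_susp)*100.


P = (22.49 - 19.12) / (22.49 - 10.07) * 100 = 3.37 / 12.42 * 100 = 27.1%

27.1


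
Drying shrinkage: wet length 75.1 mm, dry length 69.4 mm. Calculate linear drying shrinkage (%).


DS = (75.1 - 69.4) / 75.1 * 100 = 7.59%

7.59


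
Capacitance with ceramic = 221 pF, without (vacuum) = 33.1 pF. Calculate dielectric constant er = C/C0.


er = 221 / 33.1 = 6.68

6.68


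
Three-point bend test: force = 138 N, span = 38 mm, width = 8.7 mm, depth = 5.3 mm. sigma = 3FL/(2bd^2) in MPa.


sigma = 3*138*38/(2*8.7*5.3^2) = 32.2 MPa

32.2


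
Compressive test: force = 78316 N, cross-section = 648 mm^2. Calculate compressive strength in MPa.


CS = 78316 / 648 = 120.9 MPa

120.9


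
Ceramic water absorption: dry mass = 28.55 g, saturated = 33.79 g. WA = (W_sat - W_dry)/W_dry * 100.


WA = (33.79 - 28.55) / 28.55 * 100 = 18.35%

18.35


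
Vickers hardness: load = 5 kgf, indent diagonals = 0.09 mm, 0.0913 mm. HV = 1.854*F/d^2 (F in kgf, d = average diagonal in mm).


d_avg = (0.09+0.0913)/2 = 0.09065 mm
HV = 1.854*5/0.09065^2 = 1128

1128


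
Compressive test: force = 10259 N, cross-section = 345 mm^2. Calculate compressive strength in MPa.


CS = 10259 / 345 = 29.7 MPa

29.7


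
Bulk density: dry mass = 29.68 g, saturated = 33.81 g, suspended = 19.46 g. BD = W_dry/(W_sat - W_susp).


BD = 29.68 / (33.81 - 19.46) = 29.68 / 14.35 = 2.068 g/cm^3

2.068


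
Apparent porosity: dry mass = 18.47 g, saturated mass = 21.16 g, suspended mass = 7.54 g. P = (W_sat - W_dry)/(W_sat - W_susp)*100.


P = (21.16 - 18.47) / (21.16 - 7.54) * 100 = 2.69 / 13.62 * 100 = 19.8%

19.8


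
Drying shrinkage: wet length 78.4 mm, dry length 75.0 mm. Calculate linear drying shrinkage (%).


DS = (78.4 - 75.0) / 78.4 * 100 = 4.34%

4.34


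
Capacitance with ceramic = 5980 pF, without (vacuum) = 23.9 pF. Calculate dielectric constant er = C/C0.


er = 5980 / 23.9 = 250.21

250.21


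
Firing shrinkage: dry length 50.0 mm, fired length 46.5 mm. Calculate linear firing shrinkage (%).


FS = (50.0 - 46.5) / 50.0 * 100 = 7.0%

7.0


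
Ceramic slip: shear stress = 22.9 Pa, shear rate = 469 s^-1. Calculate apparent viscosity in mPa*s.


eta = tau/gamma * 1000 = 22.9/469 * 1000 = 48.8 mPa*s

48.8


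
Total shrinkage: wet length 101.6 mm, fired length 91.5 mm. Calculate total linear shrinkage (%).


TS = (101.6 - 91.5) / 101.6 * 100 = 9.94%

9.94


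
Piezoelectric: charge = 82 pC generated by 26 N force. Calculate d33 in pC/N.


d33 = 82 / 26 = 3.2 pC/N

3.2


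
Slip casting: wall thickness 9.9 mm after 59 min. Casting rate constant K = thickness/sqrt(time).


K = 9.9 / sqrt(59) = 9.9 / 7.6811 = 1.289 mm/min^0.5

1.289


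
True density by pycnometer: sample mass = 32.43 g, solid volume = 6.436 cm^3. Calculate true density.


TD = 32.43 / 6.436 = 5.039 g/cm^3

5.039


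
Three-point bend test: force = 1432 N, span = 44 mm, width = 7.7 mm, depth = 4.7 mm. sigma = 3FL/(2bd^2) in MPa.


sigma = 3*1432*44/(2*7.7*4.7^2) = 555.6 MPa

555.6


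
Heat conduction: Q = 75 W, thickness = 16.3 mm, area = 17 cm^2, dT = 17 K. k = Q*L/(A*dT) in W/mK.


k = 75*16.3/1000/(17/10000*17) = 42.3 W/mK

42.3


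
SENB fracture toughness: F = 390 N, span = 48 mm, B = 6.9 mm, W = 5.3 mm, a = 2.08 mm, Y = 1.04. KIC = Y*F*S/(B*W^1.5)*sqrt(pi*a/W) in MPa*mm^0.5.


KIC = 1.04*390*48/(6.9*5.3^1.5)*sqrt(pi*2.08/5.3) = 256.77

256.77


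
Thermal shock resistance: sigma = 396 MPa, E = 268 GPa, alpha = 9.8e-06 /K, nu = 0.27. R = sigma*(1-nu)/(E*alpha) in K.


R = 396*(1-0.27)/(268*1000*9.8e-06) = 110 K

110


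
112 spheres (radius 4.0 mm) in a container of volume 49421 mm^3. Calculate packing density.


V_sphere = 4/3*pi*4.0^3 = 268.0826 mm^3
Total V = 112*268.0826 = 30025.2512 mm^3
PD = 30025.2512 / 49421 = 0.608

0.608


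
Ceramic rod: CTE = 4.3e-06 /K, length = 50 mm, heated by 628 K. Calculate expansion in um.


dL = 4.3e-06 * 50 * 628 * 1000 = 135.02 um

135.02


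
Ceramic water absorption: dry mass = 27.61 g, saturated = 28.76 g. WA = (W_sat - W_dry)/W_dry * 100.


WA = (28.76 - 27.61) / 27.61 * 100 = 4.17%

4.17


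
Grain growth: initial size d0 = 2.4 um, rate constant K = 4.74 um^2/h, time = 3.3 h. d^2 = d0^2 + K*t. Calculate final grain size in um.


d^2 = 2.4^2 + 4.74*3.3 = 21.402
d = sqrt(21.402) = 4.63 um

4.63


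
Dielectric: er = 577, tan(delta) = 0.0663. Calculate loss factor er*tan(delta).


Loss = 577 * 0.0663 = 38.255

38.255


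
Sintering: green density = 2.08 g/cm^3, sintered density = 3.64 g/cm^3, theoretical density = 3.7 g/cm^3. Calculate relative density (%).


Relative = 3.64 / 3.7 * 100 = 98.4%

98.4


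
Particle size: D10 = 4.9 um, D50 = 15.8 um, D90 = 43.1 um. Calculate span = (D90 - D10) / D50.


Span = (43.1 - 4.9) / 15.8 = 38.2 / 15.8 = 2.418

2.418


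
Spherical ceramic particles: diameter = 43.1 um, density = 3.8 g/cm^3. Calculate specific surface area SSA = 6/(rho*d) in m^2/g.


SSA = 6 / (3.8 * 43.1) = 0.037 m^2/g

0.037


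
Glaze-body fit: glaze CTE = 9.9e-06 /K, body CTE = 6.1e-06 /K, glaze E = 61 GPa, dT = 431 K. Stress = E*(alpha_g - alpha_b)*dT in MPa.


Stress = 61*1000*(9.9e-06 - 6.1e-06)*431 = 99.9 MPa

99.9


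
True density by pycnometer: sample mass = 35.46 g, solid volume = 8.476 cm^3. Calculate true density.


TD = 35.46 / 8.476 = 4.184 g/cm^3

4.184


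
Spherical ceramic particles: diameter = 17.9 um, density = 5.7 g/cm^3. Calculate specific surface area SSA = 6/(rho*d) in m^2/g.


SSA = 6 / (5.7 * 17.9) = 0.059 m^2/g

0.059


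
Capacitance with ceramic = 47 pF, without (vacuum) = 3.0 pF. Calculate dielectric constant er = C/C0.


er = 47 / 3.0 = 15.67

15.67


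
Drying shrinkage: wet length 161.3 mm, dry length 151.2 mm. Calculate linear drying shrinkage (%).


DS = (161.3 - 151.2) / 161.3 * 100 = 6.26%

6.26


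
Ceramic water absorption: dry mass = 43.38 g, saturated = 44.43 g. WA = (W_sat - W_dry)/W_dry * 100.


WA = (44.43 - 43.38) / 43.38 * 100 = 2.42%

2.42


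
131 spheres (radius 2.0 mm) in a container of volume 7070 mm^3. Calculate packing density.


V_sphere = 4/3*pi*2.0^3 = 33.5103 mm^3
Total V = 131*33.5103 = 4389.8493 mm^3
PD = 4389.8493 / 7070 = 0.621

0.621


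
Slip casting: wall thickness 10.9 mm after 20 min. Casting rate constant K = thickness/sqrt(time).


K = 10.9 / sqrt(20) = 10.9 / 4.4721 = 2.437 mm/min^0.5

2.437


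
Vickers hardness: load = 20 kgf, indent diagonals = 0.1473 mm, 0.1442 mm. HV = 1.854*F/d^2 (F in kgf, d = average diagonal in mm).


d_avg = (0.1473+0.1442)/2 = 0.14575 mm
HV = 1.854*20/0.14575^2 = 1746

1746


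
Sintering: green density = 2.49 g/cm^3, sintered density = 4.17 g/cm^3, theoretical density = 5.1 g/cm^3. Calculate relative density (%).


Relative = 4.17 / 5.1 * 100 = 81.8%

81.8


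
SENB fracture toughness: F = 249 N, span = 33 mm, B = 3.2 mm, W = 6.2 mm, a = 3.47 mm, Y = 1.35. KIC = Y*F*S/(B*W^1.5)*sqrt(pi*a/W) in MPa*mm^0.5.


KIC = 1.35*249*33/(3.2*6.2^1.5)*sqrt(pi*3.47/6.2) = 297.75

297.75


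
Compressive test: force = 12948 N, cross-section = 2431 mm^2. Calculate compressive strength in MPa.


CS = 12948 / 2431 = 5.3 MPa

5.3


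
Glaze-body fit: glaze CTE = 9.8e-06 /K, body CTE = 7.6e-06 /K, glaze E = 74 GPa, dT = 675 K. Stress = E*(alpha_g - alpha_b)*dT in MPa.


Stress = 74*1000*(9.8e-06 - 7.6e-06)*675 = 109.9 MPa

109.9


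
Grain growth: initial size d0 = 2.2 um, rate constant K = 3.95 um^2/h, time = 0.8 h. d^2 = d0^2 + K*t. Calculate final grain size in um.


d^2 = 2.2^2 + 3.95*0.8 = 8.0
d = sqrt(8.0) = 2.83 um

2.83


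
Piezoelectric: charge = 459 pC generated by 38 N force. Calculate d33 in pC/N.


d33 = 459 / 38 = 12.1 pC/N

12.1


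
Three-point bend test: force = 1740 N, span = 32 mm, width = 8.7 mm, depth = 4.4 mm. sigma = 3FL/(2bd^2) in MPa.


sigma = 3*1740*32/(2*8.7*4.4^2) = 495.9 MPa

495.9


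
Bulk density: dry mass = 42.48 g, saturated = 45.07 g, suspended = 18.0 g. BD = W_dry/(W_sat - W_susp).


BD = 42.48 / (45.07 - 18.0) = 42.48 / 27.07 = 1.569 g/cm^3

1.569


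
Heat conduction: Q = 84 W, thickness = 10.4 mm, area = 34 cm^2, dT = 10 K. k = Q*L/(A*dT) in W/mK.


k = 84*10.4/1000/(34/10000*10) = 25.69 W/mK

25.69


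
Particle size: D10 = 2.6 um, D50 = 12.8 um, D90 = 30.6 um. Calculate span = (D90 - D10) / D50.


Span = (30.6 - 2.6) / 12.8 = 28.0 / 12.8 = 2.188

2.188


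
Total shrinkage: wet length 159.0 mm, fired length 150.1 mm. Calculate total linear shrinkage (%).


TS = (159.0 - 150.1) / 159.0 * 100 = 5.6%

5.6


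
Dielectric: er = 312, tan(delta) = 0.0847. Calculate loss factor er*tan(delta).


Loss = 312 * 0.0847 = 26.426

26.426


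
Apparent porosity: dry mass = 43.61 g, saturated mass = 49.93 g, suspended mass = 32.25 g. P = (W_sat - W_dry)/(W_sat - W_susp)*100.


P = (49.93 - 43.61) / (49.93 - 32.25) * 100 = 6.32 / 17.68 * 100 = 35.7%

35.7


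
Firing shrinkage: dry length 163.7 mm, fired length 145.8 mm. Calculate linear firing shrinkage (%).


FS = (163.7 - 145.8) / 163.7 * 100 = 10.93%

10.93


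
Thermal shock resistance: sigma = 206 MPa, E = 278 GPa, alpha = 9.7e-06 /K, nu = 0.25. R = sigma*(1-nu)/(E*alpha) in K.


R = 206*(1-0.25)/(278*1000*9.7e-06) = 57 K

57


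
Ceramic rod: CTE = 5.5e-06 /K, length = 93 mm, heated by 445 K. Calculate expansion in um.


dL = 5.5e-06 * 93 * 445 * 1000 = 227.618 um

227.618


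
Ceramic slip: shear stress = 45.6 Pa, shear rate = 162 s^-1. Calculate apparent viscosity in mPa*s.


eta = tau/gamma * 1000 = 45.6/162 * 1000 = 281.5 mPa*s

281.5


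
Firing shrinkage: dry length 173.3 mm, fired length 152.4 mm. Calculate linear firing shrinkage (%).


FS = (173.3 - 152.4) / 173.3 * 100 = 12.06%

12.06


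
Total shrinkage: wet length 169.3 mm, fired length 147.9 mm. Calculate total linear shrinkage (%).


TS = (169.3 - 147.9) / 169.3 * 100 = 12.64%

12.64


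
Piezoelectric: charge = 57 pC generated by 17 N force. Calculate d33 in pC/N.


d33 = 57 / 17 = 3.4 pC/N

3.4


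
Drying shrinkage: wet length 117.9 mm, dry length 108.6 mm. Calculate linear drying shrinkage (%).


DS = (117.9 - 108.6) / 117.9 * 100 = 7.89%

7.89


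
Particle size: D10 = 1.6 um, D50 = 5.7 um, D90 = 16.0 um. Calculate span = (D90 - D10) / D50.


Span = (16.0 - 1.6) / 5.7 = 14.4 / 5.7 = 2.526

2.526


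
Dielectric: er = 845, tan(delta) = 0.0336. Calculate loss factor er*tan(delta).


Loss = 845 * 0.0336 = 28.392

28.392


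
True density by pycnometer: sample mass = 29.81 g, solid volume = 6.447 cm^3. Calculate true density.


TD = 29.81 / 6.447 = 4.624 g/cm^3

4.624


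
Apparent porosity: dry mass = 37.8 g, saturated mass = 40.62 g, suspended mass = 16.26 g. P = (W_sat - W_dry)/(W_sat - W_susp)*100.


P = (40.62 - 37.8) / (40.62 - 16.26) * 100 = 2.82 / 24.36 * 100 = 11.6%

11.6


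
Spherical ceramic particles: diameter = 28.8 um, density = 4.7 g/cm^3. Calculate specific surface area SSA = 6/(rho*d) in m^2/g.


SSA = 6 / (4.7 * 28.8) = 0.044 m^2/g

0.044


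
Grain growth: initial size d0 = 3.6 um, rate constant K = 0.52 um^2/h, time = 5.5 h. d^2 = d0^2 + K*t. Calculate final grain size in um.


d^2 = 3.6^2 + 0.52*5.5 = 15.82
d = sqrt(15.82) = 3.98 um

3.98


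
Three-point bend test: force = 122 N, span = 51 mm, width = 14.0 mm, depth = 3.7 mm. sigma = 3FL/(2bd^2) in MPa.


sigma = 3*122*51/(2*14.0*3.7^2) = 48.7 MPa

48.7


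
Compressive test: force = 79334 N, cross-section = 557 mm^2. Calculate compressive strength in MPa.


CS = 79334 / 557 = 142.4 MPa

142.4


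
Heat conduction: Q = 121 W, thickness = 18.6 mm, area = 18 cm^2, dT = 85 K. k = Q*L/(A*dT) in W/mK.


k = 121*18.6/1000/(18/10000*85) = 14.71 W/mK

14.71


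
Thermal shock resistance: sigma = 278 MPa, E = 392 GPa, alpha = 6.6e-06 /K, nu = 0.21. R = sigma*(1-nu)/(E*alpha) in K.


R = 278*(1-0.21)/(392*1000*6.6e-06) = 85 K

85


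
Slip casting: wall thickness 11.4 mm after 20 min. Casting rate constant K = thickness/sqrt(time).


K = 11.4 / sqrt(20) = 11.4 / 4.4721 = 2.549 mm/min^0.5

2.549


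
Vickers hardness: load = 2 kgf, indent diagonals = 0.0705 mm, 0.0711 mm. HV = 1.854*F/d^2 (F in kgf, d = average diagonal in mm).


d_avg = (0.0705+0.0711)/2 = 0.0708 mm
HV = 1.854*2/0.0708^2 = 740

740


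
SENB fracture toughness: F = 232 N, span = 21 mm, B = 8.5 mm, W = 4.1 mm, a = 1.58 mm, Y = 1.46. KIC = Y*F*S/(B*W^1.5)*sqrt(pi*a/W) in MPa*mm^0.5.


KIC = 1.46*232*21/(8.5*4.1^1.5)*sqrt(pi*1.58/4.1) = 110.91

110.91


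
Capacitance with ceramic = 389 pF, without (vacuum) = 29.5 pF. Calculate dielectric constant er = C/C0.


er = 389 / 29.5 = 13.19

13.19


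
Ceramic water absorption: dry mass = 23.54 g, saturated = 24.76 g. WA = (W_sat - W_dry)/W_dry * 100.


WA = (24.76 - 23.54) / 23.54 * 100 = 5.18%

5.18


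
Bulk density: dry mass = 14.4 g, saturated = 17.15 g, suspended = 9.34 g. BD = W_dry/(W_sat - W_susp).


BD = 14.4 / (17.15 - 9.34) = 14.4 / 7.81 = 1.844 g/cm^3

1.844


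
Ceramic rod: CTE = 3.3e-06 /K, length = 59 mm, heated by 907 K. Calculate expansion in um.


dL = 3.3e-06 * 59 * 907 * 1000 = 176.593 um

176.593


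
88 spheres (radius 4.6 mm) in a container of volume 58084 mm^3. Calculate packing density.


V_sphere = 4/3*pi*4.6^3 = 407.7201 mm^3
Total V = 88*407.7201 = 35879.3688 mm^3
PD = 35879.3688 / 58084 = 0.618

0.618


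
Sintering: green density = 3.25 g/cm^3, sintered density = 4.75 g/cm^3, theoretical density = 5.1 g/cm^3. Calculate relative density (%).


Relative = 4.75 / 5.1 * 100 = 93.1%

93.1


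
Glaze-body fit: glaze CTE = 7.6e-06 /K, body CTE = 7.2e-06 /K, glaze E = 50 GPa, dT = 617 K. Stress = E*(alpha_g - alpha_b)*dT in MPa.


Stress = 50*1000*(7.6e-06 - 7.2e-06)*617 = 12.3 MPa

12.3


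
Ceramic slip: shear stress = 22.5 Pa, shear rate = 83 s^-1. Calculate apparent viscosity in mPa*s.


eta = tau/gamma * 1000 = 22.5/83 * 1000 = 271.1 mPa*s

271.1


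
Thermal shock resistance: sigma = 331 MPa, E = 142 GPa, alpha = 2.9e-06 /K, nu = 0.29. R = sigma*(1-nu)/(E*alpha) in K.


R = 331*(1-0.29)/(142*1000*2.9e-06) = 571 K

571


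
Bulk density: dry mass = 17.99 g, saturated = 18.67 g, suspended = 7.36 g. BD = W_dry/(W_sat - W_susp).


BD = 17.99 / (18.67 - 7.36) = 17.99 / 11.31 = 1.591 g/cm^3

1.591


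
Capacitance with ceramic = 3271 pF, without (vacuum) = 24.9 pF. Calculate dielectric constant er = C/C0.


er = 3271 / 24.9 = 131.37

131.37


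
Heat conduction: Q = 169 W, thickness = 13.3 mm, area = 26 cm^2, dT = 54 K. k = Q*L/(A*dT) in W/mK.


k = 169*13.3/1000/(26/10000*54) = 16.01 W/mK

16.01


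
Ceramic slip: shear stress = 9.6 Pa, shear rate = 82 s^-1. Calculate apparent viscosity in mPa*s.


eta = tau/gamma * 1000 = 9.6/82 * 1000 = 117.1 mPa*s

117.1


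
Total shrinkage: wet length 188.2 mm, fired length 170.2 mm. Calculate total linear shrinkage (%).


TS = (188.2 - 170.2) / 188.2 * 100 = 9.56%

9.56


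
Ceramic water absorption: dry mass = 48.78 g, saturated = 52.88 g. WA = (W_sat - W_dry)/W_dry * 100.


WA = (52.88 - 48.78) / 48.78 * 100 = 8.41%

8.41


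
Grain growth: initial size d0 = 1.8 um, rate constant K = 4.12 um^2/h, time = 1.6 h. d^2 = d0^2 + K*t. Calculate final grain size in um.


d^2 = 1.8^2 + 4.12*1.6 = 9.832
d = sqrt(9.832) = 3.14 um

3.14


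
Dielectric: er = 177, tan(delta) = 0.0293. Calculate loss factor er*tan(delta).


Loss = 177 * 0.0293 = 5.186

5.186


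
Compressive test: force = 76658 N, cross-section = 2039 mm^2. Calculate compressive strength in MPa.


CS = 76658 / 2039 = 37.6 MPa

37.6


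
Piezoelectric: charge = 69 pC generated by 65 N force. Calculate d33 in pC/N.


d33 = 69 / 65 = 1.1 pC/N

1.1


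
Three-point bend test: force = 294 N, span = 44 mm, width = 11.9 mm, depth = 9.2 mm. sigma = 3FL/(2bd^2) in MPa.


sigma = 3*294*44/(2*11.9*9.2^2) = 19.3 MPa

19.3


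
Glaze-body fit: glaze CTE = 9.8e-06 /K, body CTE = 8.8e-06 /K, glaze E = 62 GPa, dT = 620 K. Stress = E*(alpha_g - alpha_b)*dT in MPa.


Stress = 62*1000*(9.8e-06 - 8.8e-06)*620 = 38.4 MPa

38.4


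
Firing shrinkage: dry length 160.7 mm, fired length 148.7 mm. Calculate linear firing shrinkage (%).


FS = (160.7 - 148.7) / 160.7 * 100 = 7.47%

7.47


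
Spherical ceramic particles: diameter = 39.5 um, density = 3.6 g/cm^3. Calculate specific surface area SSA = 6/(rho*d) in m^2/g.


SSA = 6 / (3.6 * 39.5) = 0.042 m^2/g

0.042


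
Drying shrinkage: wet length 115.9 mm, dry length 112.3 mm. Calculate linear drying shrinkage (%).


DS = (115.9 - 112.3) / 115.9 * 100 = 3.11%

3.11


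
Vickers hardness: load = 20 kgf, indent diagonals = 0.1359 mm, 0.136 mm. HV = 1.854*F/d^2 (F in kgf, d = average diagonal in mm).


d_avg = (0.1359+0.136)/2 = 0.13595 mm
HV = 1.854*20/0.13595^2 = 2006

2006


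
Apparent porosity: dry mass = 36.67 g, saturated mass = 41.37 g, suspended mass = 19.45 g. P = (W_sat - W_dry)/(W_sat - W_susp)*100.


P = (41.37 - 36.67) / (41.37 - 19.45) * 100 = 4.7 / 21.92 * 100 = 21.4%

21.4


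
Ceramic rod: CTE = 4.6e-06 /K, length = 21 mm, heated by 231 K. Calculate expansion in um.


dL = 4.6e-06 * 21 * 231 * 1000 = 22.315 um

22.315


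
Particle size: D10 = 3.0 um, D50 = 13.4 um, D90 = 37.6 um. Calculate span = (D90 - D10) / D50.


Span = (37.6 - 3.0) / 13.4 = 34.6 / 13.4 = 2.582

2.582


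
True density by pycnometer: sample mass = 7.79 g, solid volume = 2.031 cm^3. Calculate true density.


TD = 7.79 / 2.031 = 3.836 g/cm^3

3.836


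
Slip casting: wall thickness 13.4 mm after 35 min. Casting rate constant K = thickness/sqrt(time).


K = 13.4 / sqrt(35) = 13.4 / 5.9161 = 2.265 mm/min^0.5

2.265


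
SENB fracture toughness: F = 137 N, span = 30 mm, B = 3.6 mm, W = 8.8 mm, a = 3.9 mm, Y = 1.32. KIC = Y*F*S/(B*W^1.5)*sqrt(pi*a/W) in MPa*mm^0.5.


KIC = 1.32*137*30/(3.6*8.8^1.5)*sqrt(pi*3.9/8.8) = 68.12

68.12


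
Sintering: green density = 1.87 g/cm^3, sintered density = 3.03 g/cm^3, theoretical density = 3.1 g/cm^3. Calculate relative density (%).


Relative = 3.03 / 3.1 * 100 = 97.7%

97.7


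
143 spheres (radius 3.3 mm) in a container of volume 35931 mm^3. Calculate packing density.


V_sphere = 4/3*pi*3.3^3 = 150.5326 mm^3
Total V = 143*150.5326 = 21526.1618 mm^3
PD = 21526.1618 / 35931 = 0.599

0.599


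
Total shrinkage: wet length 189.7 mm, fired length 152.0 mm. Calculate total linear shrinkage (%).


TS = (189.7 - 152.0) / 189.7 * 100 = 19.87%

19.87


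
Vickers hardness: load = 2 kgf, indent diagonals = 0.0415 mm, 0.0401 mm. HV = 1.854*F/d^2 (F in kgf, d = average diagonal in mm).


d_avg = (0.0415+0.0401)/2 = 0.0408 mm
HV = 1.854*2/0.0408^2 = 2228

2228


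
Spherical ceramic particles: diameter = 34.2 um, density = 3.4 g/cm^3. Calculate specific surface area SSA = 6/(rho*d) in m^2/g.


SSA = 6 / (3.4 * 34.2) = 0.052 m^2/g

0.052


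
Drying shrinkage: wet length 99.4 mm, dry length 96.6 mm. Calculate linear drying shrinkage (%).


DS = (99.4 - 96.6) / 99.4 * 100 = 2.82%

2.82


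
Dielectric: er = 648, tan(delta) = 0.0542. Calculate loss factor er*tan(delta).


Loss = 648 * 0.0542 = 35.122

35.122


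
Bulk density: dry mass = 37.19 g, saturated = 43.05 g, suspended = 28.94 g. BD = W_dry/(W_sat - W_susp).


BD = 37.19 / (43.05 - 28.94) = 37.19 / 14.11 = 2.636 g/cm^3

2.636


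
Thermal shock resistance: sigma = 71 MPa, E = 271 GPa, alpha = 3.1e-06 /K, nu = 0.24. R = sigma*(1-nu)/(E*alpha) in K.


R = 71*(1-0.24)/(271*1000*3.1e-06) = 64 K

64


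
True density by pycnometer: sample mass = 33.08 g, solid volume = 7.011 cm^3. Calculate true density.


TD = 33.08 / 7.011 = 4.718 g/cm^3

4.718


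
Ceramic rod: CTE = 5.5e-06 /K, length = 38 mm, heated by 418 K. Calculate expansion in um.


dL = 5.5e-06 * 38 * 418 * 1000 = 87.362 um

87.362


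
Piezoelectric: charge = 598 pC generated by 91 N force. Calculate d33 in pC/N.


d33 = 598 / 91 = 6.6 pC/N

6.6


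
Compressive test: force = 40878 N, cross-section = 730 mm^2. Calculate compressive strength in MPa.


CS = 40878 / 730 = 56.0 MPa

56.0


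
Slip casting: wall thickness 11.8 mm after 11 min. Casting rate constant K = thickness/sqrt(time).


K = 11.8 / sqrt(11) = 11.8 / 3.3166 = 3.558 mm/min^0.5

3.558


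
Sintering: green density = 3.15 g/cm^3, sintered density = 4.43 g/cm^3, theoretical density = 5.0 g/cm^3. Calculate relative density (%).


Relative = 4.43 / 5.0 * 100 = 88.6%

88.6


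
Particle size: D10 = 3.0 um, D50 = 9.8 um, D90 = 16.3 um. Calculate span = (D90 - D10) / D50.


Span = (16.3 - 3.0) / 9.8 = 13.3 / 9.8 = 1.357

1.357


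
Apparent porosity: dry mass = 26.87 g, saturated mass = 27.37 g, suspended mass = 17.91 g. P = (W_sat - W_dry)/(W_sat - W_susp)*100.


P = (27.37 - 26.87) / (27.37 - 17.91) * 100 = 0.5 / 9.46 * 100 = 5.3%

5.3


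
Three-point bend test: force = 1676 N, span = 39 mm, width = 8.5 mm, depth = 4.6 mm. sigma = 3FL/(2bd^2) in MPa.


sigma = 3*1676*39/(2*8.5*4.6^2) = 545.1 MPa

545.1


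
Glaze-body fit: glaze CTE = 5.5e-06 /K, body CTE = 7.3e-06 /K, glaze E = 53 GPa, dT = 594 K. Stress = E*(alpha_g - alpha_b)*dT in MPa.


Stress = 53*1000*(5.5e-06 - 7.3e-06)*594 = -56.7 MPa

-56.7


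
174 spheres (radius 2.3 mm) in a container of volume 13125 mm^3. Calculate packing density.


V_sphere = 4/3*pi*2.3^3 = 50.965 mm^3
Total V = 174*50.965 = 8867.91 mm^3
PD = 8867.91 / 13125 = 0.676

0.676


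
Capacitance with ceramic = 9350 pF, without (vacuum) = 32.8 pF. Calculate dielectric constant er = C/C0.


er = 9350 / 32.8 = 285.06

285.06


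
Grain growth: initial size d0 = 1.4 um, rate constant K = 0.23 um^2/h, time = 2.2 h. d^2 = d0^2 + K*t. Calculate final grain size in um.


d^2 = 1.4^2 + 0.23*2.2 = 2.466
d = sqrt(2.466) = 1.57 um

1.57


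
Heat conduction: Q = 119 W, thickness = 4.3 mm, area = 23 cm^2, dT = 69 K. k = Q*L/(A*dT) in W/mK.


k = 119*4.3/1000/(23/10000*69) = 3.22 W/mK

3.22


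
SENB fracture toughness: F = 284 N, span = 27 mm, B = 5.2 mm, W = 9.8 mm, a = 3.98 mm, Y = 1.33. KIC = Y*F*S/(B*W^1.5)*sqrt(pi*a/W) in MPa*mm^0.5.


KIC = 1.33*284*27/(5.2*9.8^1.5)*sqrt(pi*3.98/9.8) = 72.21

72.21


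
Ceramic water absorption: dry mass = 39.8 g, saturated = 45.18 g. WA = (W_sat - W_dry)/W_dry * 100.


WA = (45.18 - 39.8) / 39.8 * 100 = 13.52%

13.52


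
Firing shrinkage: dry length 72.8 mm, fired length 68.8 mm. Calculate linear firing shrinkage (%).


FS = (72.8 - 68.8) / 72.8 * 100 = 5.49%

5.49


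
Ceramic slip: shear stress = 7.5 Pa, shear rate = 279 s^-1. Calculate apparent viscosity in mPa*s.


eta = tau/gamma * 1000 = 7.5/279 * 1000 = 26.9 mPa*s

26.9


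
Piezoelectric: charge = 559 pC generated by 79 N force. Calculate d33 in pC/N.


d33 = 559 / 79 = 7.1 pC/N

7.1


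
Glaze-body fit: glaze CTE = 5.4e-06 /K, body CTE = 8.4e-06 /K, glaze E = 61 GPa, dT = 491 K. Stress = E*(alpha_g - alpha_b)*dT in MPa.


Stress = 61*1000*(5.4e-06 - 8.4e-06)*491 = -89.9 MPa

-89.9


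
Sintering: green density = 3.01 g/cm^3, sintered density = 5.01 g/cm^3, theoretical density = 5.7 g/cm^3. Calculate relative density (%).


Relative = 5.01 / 5.7 * 100 = 87.9%

87.9


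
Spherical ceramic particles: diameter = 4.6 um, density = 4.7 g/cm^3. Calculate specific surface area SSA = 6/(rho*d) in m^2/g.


SSA = 6 / (4.7 * 4.6) = 0.278 m^2/g

0.278


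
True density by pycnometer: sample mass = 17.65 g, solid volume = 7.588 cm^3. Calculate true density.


TD = 17.65 / 7.588 = 2.326 g/cm^3

2.326


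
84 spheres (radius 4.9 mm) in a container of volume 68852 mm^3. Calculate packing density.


V_sphere = 4/3*pi*4.9^3 = 492.807 mm^3
Total V = 84*492.807 = 41395.788 mm^3
PD = 41395.788 / 68852 = 0.601

0.601


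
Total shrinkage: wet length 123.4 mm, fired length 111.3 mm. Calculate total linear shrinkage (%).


TS = (123.4 - 111.3) / 123.4 * 100 = 9.81%

9.81


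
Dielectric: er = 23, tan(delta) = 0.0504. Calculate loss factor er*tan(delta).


Loss = 23 * 0.0504 = 1.159

1.159


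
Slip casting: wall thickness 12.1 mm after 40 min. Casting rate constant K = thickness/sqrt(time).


K = 12.1 / sqrt(40) = 12.1 / 6.3246 = 1.913 mm/min^0.5

1.913


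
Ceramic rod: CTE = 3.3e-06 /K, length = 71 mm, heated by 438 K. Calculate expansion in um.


dL = 3.3e-06 * 71 * 438 * 1000 = 102.623 um

102.623


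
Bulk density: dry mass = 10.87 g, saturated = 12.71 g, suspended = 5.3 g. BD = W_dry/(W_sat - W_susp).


BD = 10.87 / (12.71 - 5.3) = 10.87 / 7.41 = 1.467 g/cm^3

1.467


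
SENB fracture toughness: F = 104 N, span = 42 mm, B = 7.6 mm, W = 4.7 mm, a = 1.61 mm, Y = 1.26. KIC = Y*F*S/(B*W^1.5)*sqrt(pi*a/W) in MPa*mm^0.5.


KIC = 1.26*104*42/(7.6*4.7^1.5)*sqrt(pi*1.61/4.7) = 73.73

73.73


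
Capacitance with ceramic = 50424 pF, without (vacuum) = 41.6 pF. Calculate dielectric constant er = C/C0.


er = 50424 / 41.6 = 1212.12

1212.12


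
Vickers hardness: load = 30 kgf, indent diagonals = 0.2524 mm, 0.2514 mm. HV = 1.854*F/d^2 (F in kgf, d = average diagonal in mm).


d_avg = (0.2524+0.2514)/2 = 0.2519 mm
HV = 1.854*30/0.2519^2 = 877

877


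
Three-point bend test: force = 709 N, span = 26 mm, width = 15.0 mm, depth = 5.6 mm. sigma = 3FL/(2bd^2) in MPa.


sigma = 3*709*26/(2*15.0*5.6^2) = 58.8 MPa

58.8


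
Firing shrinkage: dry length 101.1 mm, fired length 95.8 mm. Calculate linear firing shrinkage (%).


FS = (101.1 - 95.8) / 101.1 * 100 = 5.24%

5.24


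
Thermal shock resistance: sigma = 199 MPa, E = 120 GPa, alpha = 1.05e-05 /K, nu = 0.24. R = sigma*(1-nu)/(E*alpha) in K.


R = 199*(1-0.24)/(120*1000*1.05e-05) = 120 K

120


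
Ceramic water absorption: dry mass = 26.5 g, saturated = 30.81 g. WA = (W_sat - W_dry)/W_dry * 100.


WA = (30.81 - 26.5) / 26.5 * 100 = 16.26%

16.26


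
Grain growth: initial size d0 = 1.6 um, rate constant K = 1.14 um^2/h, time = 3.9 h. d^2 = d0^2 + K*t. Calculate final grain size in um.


d^2 = 1.6^2 + 1.14*3.9 = 7.006
d = sqrt(7.006) = 2.65 um

2.65


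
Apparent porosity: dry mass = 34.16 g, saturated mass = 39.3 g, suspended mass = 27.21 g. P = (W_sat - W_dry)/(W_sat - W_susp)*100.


P = (39.3 - 34.16) / (39.3 - 27.21) * 100 = 5.14 / 12.09 * 100 = 42.5%

42.5


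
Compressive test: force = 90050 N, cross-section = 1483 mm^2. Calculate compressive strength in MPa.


CS = 90050 / 1483 = 60.7 MPa

60.7


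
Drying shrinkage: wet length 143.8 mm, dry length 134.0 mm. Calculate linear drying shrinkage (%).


DS = (143.8 - 134.0) / 143.8 * 100 = 6.82%

6.82


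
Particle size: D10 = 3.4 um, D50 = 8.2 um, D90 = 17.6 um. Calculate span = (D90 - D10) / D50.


Span = (17.6 - 3.4) / 8.2 = 14.2 / 8.2 = 1.732

1.732


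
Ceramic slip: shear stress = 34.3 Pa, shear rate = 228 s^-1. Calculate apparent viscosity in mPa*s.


eta = tau/gamma * 1000 = 34.3/228 * 1000 = 150.4 mPa*s

150.4


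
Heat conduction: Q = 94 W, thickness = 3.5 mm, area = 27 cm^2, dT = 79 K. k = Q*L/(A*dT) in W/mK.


k = 94*3.5/1000/(27/10000*79) = 1.54 W/mK

1.54


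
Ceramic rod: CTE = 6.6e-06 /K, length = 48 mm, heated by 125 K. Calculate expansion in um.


dL = 6.6e-06 * 48 * 125 * 1000 = 39.6 um

39.6


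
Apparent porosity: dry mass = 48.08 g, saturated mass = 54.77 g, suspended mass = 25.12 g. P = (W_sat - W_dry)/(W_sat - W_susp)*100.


P = (54.77 - 48.08) / (54.77 - 25.12) * 100 = 6.69 / 29.65 * 100 = 22.6%

22.6


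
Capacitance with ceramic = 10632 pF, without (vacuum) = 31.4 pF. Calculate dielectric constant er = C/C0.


er = 10632 / 31.4 = 338.6

338.6


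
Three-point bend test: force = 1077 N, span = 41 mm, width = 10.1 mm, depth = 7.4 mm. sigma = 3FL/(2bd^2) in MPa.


sigma = 3*1077*41/(2*10.1*7.4^2) = 119.8 MPa

119.8


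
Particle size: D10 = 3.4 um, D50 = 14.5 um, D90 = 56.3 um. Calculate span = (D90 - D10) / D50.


Span = (56.3 - 3.4) / 14.5 = 52.9 / 14.5 = 3.648

3.648


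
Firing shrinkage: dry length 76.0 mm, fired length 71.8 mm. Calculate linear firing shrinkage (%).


FS = (76.0 - 71.8) / 76.0 * 100 = 5.53%

5.53


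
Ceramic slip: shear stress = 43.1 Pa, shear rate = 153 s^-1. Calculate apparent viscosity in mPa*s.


eta = tau/gamma * 1000 = 43.1/153 * 1000 = 281.7 mPa*s

281.7


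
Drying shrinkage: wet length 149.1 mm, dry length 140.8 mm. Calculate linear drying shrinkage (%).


DS = (149.1 - 140.8) / 149.1 * 100 = 5.57%

5.57


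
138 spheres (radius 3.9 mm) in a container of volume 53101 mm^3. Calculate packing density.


V_sphere = 4/3*pi*3.9^3 = 248.4748 mm^3
Total V = 138*248.4748 = 34289.5224 mm^3
PD = 34289.5224 / 53101 = 0.646

0.646


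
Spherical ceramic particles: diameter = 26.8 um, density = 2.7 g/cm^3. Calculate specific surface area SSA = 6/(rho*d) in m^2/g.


SSA = 6 / (2.7 * 26.8) = 0.083 m^2/g

0.083


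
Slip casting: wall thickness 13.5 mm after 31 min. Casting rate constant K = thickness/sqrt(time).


K = 13.5 / sqrt(31) = 13.5 / 5.5678 = 2.425 mm/min^0.5

2.425


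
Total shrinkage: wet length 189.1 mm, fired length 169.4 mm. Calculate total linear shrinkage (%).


TS = (189.1 - 169.4) / 189.1 * 100 = 10.42%

10.42


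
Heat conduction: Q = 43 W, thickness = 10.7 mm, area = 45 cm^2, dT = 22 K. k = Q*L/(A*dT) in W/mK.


k = 43*10.7/1000/(45/10000*22) = 4.65 W/mK

4.65


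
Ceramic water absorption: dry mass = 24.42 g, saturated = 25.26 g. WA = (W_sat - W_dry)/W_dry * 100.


WA = (25.26 - 24.42) / 24.42 * 100 = 3.44%

3.44


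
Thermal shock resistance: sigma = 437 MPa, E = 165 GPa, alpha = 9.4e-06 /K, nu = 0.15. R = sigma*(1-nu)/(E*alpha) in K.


R = 437*(1-0.15)/(165*1000*9.4e-06) = 239 K

239


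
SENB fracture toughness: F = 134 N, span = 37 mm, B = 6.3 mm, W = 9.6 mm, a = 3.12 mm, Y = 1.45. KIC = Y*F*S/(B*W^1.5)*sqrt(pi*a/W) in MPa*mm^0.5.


KIC = 1.45*134*37/(6.3*9.6^1.5)*sqrt(pi*3.12/9.6) = 38.77

38.77


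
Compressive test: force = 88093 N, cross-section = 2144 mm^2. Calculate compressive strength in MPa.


CS = 88093 / 2144 = 41.1 MPa

41.1


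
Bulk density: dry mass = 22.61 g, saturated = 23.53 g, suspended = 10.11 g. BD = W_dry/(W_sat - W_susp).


BD = 22.61 / (23.53 - 10.11) = 22.61 / 13.42 = 1.685 g/cm^3

1.685


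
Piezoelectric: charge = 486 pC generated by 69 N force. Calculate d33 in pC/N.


d33 = 486 / 69 = 7.0 pC/N

7.0


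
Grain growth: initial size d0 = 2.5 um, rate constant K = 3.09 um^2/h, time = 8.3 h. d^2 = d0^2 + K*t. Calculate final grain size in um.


d^2 = 2.5^2 + 3.09*8.3 = 31.897
d = sqrt(31.897) = 5.65 um

5.65


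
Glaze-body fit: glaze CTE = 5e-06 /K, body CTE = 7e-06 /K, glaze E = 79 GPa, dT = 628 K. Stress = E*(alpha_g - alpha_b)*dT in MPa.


Stress = 79*1000*(5e-06 - 7e-06)*628 = -99.2 MPa

-99.2


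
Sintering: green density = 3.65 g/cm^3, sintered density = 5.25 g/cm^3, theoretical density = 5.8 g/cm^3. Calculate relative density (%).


Relative = 5.25 / 5.8 * 100 = 90.5%

90.5


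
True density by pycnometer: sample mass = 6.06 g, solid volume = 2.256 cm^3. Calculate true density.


TD = 6.06 / 2.256 = 2.686 g/cm^3

2.686


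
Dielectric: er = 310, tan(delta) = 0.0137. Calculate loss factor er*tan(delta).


Loss = 310 * 0.0137 = 4.247

4.247


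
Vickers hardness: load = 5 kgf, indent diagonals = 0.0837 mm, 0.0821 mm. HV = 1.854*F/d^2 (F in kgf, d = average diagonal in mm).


d_avg = (0.0837+0.0821)/2 = 0.0829 mm
HV = 1.854*5/0.0829^2 = 1349

1349
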